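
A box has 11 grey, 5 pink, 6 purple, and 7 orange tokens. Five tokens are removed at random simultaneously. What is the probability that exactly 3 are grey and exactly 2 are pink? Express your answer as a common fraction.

Unordered draws without replacement: count favorable combinations over C(29,5).
Favorable = C(11,3) · C(5,2) · C(6,0) · C(7,0) = 1650; total = C(29,5) = 118755.
P = 1650/118755 = 110/7917 ≈ 0.0139.

110/7917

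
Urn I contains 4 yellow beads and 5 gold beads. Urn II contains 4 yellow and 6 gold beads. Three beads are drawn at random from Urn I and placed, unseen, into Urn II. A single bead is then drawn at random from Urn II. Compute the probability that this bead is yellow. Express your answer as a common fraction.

Condition on how many of the transferred beads are yellow (from Urn I: 4 yellow of 9; then Urn II has 13 total).
  0 yellow: C(4,0)C(5,3)/C(9,3) = 5/42; then P = 4/13
  1 yellow: C(4,1)C(5,2)/C(9,3) = 10/21; then P = 5/13
  2 yellow: C(4,2)C(5,1)/C(9,3) = 5/14; then P = 6/13
  3 yellow: C(4,3)C(5,0)/C(9,3) = 1/21; then P = 7/13
P(yellow from Urn II) = 16/39 ≈ 0.4103.

16/39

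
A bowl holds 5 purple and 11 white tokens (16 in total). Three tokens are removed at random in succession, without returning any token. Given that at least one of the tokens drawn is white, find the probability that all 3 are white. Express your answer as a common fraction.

P(all 3 white) = C(11,3)/C(16,3) = 33/112; P(at least one white) = 1 − C(5,3)/C(16,3) = 55/56.
Since 'all 3 white' ⊆ 'at least one white', P(all 3 | at least one) = 33/112 / 55/56 = 3/10 ≈ 0.3000.

3/10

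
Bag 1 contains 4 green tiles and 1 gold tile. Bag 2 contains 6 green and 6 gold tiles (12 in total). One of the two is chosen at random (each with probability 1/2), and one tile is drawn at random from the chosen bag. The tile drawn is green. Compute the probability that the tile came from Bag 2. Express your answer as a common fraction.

5/13

P(green | Bag 1) = 4/5; P(green | Bag 2) = 1/2.
P(green) = 1/2·4/5 + 1/2·1/2 = 13/20.
By Bayes' rule, P(Bag 2 | green) = 1/4 / 13/20 = 5/13 ≈ 0.3846.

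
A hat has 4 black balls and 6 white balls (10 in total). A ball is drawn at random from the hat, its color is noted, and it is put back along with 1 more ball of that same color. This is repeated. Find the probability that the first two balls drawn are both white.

After a white draw the hat holds 7 white out of 11.
P = (6/10)·(7/11) = 21/55 ≈ 0.3818.

21/55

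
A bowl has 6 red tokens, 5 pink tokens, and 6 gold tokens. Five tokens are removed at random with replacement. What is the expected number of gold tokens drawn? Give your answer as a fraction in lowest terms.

30/17

By linearity of expectation, E[X] = Σ P(draw i is gold); each independent draw has P(gold) = 6/17.
E[X] = 5 · 6/17 = 30/17 ≈ 1.7647.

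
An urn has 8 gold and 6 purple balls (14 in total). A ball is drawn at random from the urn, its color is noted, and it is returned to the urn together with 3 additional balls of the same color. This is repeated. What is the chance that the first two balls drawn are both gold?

44/119

After a gold draw the urn holds 11 gold out of 17.
P = (8/14)·(11/17) = 44/119 ≈ 0.3697.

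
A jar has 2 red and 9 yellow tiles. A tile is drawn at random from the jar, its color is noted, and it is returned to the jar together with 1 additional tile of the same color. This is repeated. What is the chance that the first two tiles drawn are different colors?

3/11

Either yellow then red, or red then yellow; after the first draw the total is 12.
P = (9/11)·(2/12) + (2/11)·(9/12) = 3/11 ≈ 0.2727.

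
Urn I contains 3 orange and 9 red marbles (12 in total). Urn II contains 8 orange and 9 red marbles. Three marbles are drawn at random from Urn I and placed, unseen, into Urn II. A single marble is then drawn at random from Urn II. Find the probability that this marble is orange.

Condition on how many of the transferred marbles are orange (from Urn I: 3 orange of 12; then Urn II has 20 total).
  0 orange: C(3,0)C(9,3)/C(12,3) = 21/55; then P = 8/20
  1 orange: C(3,1)C(9,2)/C(12,3) = 27/55; then P = 9/20
  2 orange: C(3,2)C(9,1)/C(12,3) = 27/220; then P = 10/20
  3 orange: C(3,3)C(9,0)/C(12,3) = 1/220; then P = 11/20
P(orange from Urn II) = 7/16 ≈ 0.4375.

7/16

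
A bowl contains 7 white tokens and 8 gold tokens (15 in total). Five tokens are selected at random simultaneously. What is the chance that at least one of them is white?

Use the complement: P(at least one white) = 1 − P(no white).
P(none) = C(8,5)/C(15,5) = 56/3003.
So P = 1 − 56/3003 = 421/429 ≈ 0.9814.

421/429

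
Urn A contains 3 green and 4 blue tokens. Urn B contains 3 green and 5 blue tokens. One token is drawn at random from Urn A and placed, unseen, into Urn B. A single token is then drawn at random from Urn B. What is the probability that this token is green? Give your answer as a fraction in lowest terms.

8/21

Condition on how many of the transferred tokens are green (from Urn A: 3 green of 7; then Urn B has 9 total).
  0 green: C(3,0)C(4,1)/C(7,1) = 4/7; then P = 3/9
  1 green: C(3,1)C(4,0)/C(7,1) = 3/7; then P = 4/9
P(green from Urn B) = 8/21 ≈ 0.3810.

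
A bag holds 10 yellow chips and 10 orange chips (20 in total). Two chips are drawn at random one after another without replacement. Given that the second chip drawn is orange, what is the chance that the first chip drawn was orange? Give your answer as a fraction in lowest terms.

9/19

P(first=orange and the second chip drawn is orange) = (10/20)·(9/19) = 9/38.
P(the second chip drawn is orange) = Σ over first color = 5/19 + 9/38 = 1/2.
By Bayes, P(first=orange | the second chip drawn is orange) = 9/38 / 1/2 = 9/19 ≈ 0.4737.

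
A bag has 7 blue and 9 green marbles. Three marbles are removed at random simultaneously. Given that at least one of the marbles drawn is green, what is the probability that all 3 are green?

4/25

P(all 3 green) = C(9,3)/C(16,3) = 3/20; P(at least one green) = 1 − C(7,3)/C(16,3) = 15/16.
Since 'all 3 green' ⊆ 'at least one green', P(all 3 | at least one) = 3/20 / 15/16 = 4/25 ≈ 0.1600.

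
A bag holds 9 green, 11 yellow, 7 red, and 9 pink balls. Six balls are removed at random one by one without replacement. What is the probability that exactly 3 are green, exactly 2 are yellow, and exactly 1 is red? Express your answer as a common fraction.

35/2108

Unordered draws without replacement: count favorable combinations over C(36,6).
Favorable = C(9,3) · C(11,2) · C(7,1) · C(9,0) = 32340; total = C(36,6) = 1947792.
P = 32340/1947792 = 35/2108 ≈ 0.0166.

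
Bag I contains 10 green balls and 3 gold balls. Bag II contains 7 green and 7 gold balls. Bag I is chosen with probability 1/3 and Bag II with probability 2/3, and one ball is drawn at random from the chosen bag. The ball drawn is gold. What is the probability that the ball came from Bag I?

P(gold | Bag I) = 3/13; P(gold | Bag II) = 1/2.
P(gold) = 1/3·3/13 + 2/3·1/2 = 16/39.
By Bayes' rule, P(Bag I | gold) = 1/13 / 16/39 = 3/16 ≈ 0.1875.

3/16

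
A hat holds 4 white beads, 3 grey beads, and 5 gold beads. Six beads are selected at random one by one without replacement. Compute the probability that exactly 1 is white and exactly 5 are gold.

Unordered draws without replacement: count favorable combinations over C(12,6).
Favorable = C(4,1) · C(3,0) · C(5,5) = 4; total = C(12,6) = 924.
P = 4/924 = 1/231 ≈ 0.0043.

1/231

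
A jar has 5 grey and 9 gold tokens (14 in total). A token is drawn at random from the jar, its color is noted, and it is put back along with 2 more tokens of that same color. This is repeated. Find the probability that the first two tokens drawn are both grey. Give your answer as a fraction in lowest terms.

After a grey draw the jar holds 7 grey out of 16.
P = (5/14)·(7/16) = 5/32 ≈ 0.1562.

5/32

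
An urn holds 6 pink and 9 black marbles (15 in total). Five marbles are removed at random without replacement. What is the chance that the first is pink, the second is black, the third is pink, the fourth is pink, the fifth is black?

Multiply the conditional probability of each draw in order, without replacement, so each draw removes one from its color and from the total.
P = (6/15) · (9/14) · (5/13) · (4/12) · (8/11) = 24/1001 ≈ 0.0240.

24/1001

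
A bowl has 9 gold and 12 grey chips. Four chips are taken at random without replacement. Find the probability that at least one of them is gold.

122/133

Use the complement: P(at least one gold) = 1 − P(no gold).
P(none) = C(12,4)/C(21,4) = 495/5985.
So P = 1 − 495/5985 = 122/133 ≈ 0.9173.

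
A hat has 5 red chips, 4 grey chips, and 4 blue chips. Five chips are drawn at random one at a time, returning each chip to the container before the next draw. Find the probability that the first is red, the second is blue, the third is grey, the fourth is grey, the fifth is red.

Multiply the conditional probability of each draw in order, with replacement (the composition resets each draw).
P = (5/13) · (4/13) · (4/13) · (4/13) · (5/13) = 1600/371293 ≈ 0.0043.

1600/371293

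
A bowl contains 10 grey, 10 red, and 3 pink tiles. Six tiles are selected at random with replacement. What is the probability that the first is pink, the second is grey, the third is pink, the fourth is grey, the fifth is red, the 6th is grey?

Multiply the conditional probability of each draw in order, with replacement (the composition resets each draw).
P = (3/23) · (10/23) · (3/23) · (10/23) · (10/23) · (10/23) = 90000/148035889 ≈ 0.0006.

90000/148035889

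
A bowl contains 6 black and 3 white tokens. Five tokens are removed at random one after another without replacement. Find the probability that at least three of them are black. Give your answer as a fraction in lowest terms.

37/42

Sum the hypergeometric tail for j = 3,…,5 black tokens.
Favorable = C(6,3)·C(3,2) + C(6,4)·C(3,1) + C(6,5)·C(3,0) = 111; total = C(9,5) = 126.
P = 111/126 = 37/42 ≈ 0.8810.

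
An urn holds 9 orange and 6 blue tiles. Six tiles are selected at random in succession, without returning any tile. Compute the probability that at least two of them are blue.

119/143

Sum the hypergeometric tail for j = 2,…,6 blue tiles.
Favorable = C(6,2)·C(9,4) + C(6,3)·C(9,3) + C(6,4)·C(9,2) + C(6,5)·C(9,1) + C(6,6)·C(9,0) = 4165; total = C(15,6) = 5005.
P = 4165/5005 = 119/143 ≈ 0.8322.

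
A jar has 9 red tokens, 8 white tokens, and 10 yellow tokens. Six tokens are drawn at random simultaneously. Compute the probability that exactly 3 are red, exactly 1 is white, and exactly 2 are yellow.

Unordered draws without replacement: count favorable combinations over C(27,6).
Favorable = C(9,3) · C(8,1) · C(10,2) = 30240; total = C(27,6) = 296010.
P = 30240/296010 = 336/3289 ≈ 0.1022.

336/3289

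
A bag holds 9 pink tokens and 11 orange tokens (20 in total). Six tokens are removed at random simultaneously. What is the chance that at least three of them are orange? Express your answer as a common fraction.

253/323

Sum the hypergeometric tail for j = 3,…,6 orange tokens.
Favorable = C(11,3)·C(9,3) + C(11,4)·C(9,2) + C(11,5)·C(9,1) + C(11,6)·C(9,0) = 30360; total = C(20,6) = 38760.
P = 30360/38760 = 253/323 ≈ 0.7833.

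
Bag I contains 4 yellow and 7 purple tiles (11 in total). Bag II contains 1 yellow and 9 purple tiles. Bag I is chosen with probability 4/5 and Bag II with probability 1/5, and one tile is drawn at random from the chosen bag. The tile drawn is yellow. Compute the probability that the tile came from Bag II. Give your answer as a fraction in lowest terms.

P(yellow | Bag I) = 4/11; P(yellow | Bag II) = 1/10.
P(yellow) = 4/5·4/11 + 1/5·1/10 = 171/550.
By Bayes' rule, P(Bag II | yellow) = 1/50 / 171/550 = 11/171 ≈ 0.0643.

11/171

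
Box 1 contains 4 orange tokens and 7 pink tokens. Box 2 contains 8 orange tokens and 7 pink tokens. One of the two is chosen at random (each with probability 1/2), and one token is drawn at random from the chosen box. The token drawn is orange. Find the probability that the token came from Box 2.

22/37

P(orange | Box 1) = 4/11; P(orange | Box 2) = 8/15.
P(orange) = 1/2·4/11 + 1/2·8/15 = 74/165.
By Bayes' rule, P(Box 2 | orange) = 4/15 / 74/165 = 22/37 ≈ 0.5946.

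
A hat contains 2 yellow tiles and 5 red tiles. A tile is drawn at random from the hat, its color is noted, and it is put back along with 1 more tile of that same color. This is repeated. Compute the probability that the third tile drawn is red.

5/7

Sum over the four possibilities for the first two draws (red/not-red each), tracking how the red count and total change by +1 per draw.
P(third is red) = 5/7 ≈ 0.7143. (In a Pólya urn every draw has the same marginal probability 5/7.)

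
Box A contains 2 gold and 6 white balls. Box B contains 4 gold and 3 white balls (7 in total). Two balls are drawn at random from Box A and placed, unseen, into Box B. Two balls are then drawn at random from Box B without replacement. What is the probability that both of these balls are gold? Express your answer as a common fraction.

25/112

Condition on how many of the transferred balls are gold (from Box A: 2 gold of 8; then Box B has 9 total).
  0 gold: C(2,0)C(6,2)/C(8,2) = 15/28; then P = C(4,2)/C(9,2) = 1/6
  1 gold: C(2,1)C(6,1)/C(8,2) = 3/7; then P = C(5,2)/C(9,2) = 5/18
  2 gold: C(2,2)C(6,0)/C(8,2) = 1/28; then P = C(6,2)/C(9,2) = 5/12
P(both gold) = 25/112 ≈ 0.2232.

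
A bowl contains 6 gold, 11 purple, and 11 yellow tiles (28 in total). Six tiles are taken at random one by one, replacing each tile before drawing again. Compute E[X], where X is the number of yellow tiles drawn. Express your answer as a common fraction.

33/14

By linearity of expectation, E[X] = Σ P(draw i is yellow); each independent draw has P(yellow) = 11/28.
E[X] = 6 · 11/28 = 33/14 ≈ 2.3571.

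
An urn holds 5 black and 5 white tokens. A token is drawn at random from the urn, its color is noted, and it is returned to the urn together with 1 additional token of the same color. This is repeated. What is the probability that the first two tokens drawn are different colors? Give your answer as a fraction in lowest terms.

Either black then white, or white then black; after the first draw the total is 11.
P = (5/10)·(5/11) + (5/10)·(5/11) = 5/11 ≈ 0.4545.

5/11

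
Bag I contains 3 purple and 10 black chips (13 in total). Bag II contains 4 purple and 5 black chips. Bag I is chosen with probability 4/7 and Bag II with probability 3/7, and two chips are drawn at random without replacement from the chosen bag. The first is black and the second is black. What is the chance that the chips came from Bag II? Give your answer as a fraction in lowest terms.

P(E | Bag I) = 15/26; P(E | Bag II) = 5/18.
P(E) = 4/7·15/26 + 3/7·5/18 = 35/78.
By Bayes' rule, P(Bag II | E) = 5/42 / 35/78 = 13/49 ≈ 0.2653.

13/49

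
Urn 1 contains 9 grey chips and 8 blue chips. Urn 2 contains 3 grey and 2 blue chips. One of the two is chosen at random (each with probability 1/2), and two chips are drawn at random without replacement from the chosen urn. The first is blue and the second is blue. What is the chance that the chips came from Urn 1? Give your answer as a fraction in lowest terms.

35/52

P(E | Urn 1) = 7/34; P(E | Urn 2) = 1/10.
P(E) = 1/2·7/34 + 1/2·1/10 = 13/85.
By Bayes' rule, P(Urn 1 | E) = 7/68 / 13/85 = 35/52 ≈ 0.6731.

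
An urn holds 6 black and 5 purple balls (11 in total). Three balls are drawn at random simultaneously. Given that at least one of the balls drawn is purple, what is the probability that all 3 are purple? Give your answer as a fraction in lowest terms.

P(all 3 purple) = C(5,3)/C(11,3) = 2/33; P(at least one purple) = 1 − C(6,3)/C(11,3) = 29/33.
Since 'all 3 purple' ⊆ 'at least one purple', P(all 3 | at least one) = 2/33 / 29/33 = 2/29 ≈ 0.0690.

2/29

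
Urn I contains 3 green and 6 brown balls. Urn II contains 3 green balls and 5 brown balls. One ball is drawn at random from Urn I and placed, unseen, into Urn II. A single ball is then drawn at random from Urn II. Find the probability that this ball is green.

Condition on how many of the transferred balls are green (from Urn I: 3 green of 9; then Urn II has 9 total).
  0 green: C(3,0)C(6,1)/C(9,1) = 2/3; then P = 3/9
  1 green: C(3,1)C(6,0)/C(9,1) = 1/3; then P = 4/9
P(green from Urn II) = 10/27 ≈ 0.3704.

10/27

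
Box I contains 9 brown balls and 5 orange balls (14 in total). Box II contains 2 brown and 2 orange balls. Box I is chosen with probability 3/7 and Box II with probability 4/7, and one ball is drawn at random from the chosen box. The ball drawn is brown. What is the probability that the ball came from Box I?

27/55

P(brown | Box I) = 9/14; P(brown | Box II) = 1/2.
P(brown) = 3/7·9/14 + 4/7·1/2 = 55/98.
By Bayes' rule, P(Box I | brown) = 27/98 / 55/98 = 27/55 ≈ 0.4909.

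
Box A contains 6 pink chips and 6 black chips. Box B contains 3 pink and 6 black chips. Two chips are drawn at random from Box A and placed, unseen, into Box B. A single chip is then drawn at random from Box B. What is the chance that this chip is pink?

Condition on how many of the transferred chips are pink (from Box A: 6 pink of 12; then Box B has 11 total).
  0 pink: C(6,0)C(6,2)/C(12,2) = 5/22; then P = 3/11
  1 pink: C(6,1)C(6,1)/C(12,2) = 6/11; then P = 4/11
  2 pink: C(6,2)C(6,0)/C(12,2) = 5/22; then P = 5/11
P(pink from Box B) = 4/11 ≈ 0.3636.

4/11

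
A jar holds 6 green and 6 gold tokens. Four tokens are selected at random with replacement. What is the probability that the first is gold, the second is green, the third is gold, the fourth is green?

1/16

Multiply the conditional probability of each draw in order, with replacement (the composition resets each draw).
P = (6/12) · (6/12) · (6/12) · (6/12) = 1/16 ≈ 0.0625.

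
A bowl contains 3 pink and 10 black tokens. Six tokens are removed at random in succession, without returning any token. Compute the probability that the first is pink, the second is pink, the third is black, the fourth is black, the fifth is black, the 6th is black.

7/286

Multiply the conditional probability of each draw in order, without replacement, so each draw removes one from its color and from the total.
P = (3/13) · (2/12) · (10/11) · (9/10) · (8/9) · (7/8) = 7/286 ≈ 0.0245.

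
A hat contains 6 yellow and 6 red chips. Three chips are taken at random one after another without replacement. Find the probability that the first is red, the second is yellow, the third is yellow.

Multiply the conditional probability of each draw in order, without replacement, so each draw removes one from its color and from the total.
P = (6/12) · (6/11) · (5/10) = 3/22 ≈ 0.1364.

3/22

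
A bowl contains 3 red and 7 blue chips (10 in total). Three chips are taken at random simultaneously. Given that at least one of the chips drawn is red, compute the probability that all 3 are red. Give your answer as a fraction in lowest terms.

1/85

P(all 3 red) = C(3,3)/C(10,3) = 1/120; P(at least one red) = 1 − C(7,3)/C(10,3) = 17/24.
Since 'all 3 red' ⊆ 'at least one red', P(all 3 | at least one) = 1/120 / 17/24 = 1/85 ≈ 0.0118.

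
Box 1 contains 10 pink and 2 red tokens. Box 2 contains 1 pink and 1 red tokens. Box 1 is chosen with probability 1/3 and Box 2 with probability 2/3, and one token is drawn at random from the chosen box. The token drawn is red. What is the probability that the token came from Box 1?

1/7

P(red | Box 1) = 1/6; P(red | Box 2) = 1/2.
P(red) = 1/3·1/6 + 2/3·1/2 = 7/18.
By Bayes' rule, P(Box 1 | red) = 1/18 / 7/18 = 1/7 ≈ 0.1429.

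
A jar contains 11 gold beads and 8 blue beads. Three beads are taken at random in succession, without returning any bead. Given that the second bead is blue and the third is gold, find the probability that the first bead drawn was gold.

10/17

P(first=gold and the second bead is blue and the third is gold) = (11/19)·(8/18)·(10/17) = 440/2907.
P(E) = Σ over first color = 440/2907 + 308/2907 = 44/171.
By Bayes, P(first=gold | E) = 440/2907 / 44/171 = 10/17 ≈ 0.5882.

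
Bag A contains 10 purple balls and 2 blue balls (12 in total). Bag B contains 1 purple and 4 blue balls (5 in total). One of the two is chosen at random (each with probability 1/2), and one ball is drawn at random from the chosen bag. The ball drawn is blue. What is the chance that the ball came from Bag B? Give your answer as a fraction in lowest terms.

P(blue | Bag A) = 1/6; P(blue | Bag B) = 4/5.
P(blue) = 1/2·1/6 + 1/2·4/5 = 29/60.
By Bayes' rule, P(Bag B | blue) = 2/5 / 29/60 = 24/29 ≈ 0.8276.

24/29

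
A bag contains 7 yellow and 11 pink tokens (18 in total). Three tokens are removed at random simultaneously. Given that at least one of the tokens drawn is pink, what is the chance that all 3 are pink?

15/71

P(all 3 pink) = C(11,3)/C(18,3) = 55/272; P(at least one pink) = 1 − C(7,3)/C(18,3) = 781/816.
Since 'all 3 pink' ⊆ 'at least one pink', P(all 3 | at least one) = 55/272 / 781/816 = 15/71 ≈ 0.2113.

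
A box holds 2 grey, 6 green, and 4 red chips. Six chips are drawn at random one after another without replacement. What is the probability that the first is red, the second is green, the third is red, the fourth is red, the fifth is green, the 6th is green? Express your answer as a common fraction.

Multiply the conditional probability of each draw in order, without replacement, so each draw removes one from its color and from the total.
P = (4/12) · (6/11) · (3/10) · (2/9) · (5/8) · (4/7) = 1/231 ≈ 0.0043.

1/231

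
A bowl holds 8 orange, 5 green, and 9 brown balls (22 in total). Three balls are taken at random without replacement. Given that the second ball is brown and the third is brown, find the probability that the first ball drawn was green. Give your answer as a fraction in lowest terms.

P(first=green and the second ball is brown and the third is brown) = (5/22)·(9/21)·(8/20) = 3/77.
P(E) = Σ over first color = 24/385 + 3/77 + 3/55 = 12/77.
By Bayes, P(first=green | E) = 3/77 / 12/77 = 1/4 ≈ 0.2500.

1/4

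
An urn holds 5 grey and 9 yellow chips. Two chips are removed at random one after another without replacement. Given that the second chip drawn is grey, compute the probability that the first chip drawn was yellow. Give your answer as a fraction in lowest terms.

9/13

P(first=yellow and the second chip drawn is grey) = (9/14)·(5/13) = 45/182.
P(the second chip drawn is grey) = Σ over first color = 10/91 + 45/182 = 5/14.
By Bayes, P(first=yellow | the second chip drawn is grey) = 45/182 / 5/14 = 9/13 ≈ 0.6923.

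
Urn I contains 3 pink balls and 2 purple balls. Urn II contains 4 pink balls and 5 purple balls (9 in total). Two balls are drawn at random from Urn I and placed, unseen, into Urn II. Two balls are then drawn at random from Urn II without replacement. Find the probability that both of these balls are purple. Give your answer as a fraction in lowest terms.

Condition on how many of the transferred balls are purple (from Urn I: 2 purple of 5; then Urn II has 11 total).
  0 purple: C(2,0)C(3,2)/C(5,2) = 3/10; then P = C(5,2)/C(11,2) = 2/11
  1 purple: C(2,1)C(3,1)/C(5,2) = 3/5; then P = C(6,2)/C(11,2) = 3/11
  2 purple: C(2,2)C(3,0)/C(5,2) = 1/10; then P = C(7,2)/C(11,2) = 21/55
P(both purple) = 141/550 ≈ 0.2564.

141/550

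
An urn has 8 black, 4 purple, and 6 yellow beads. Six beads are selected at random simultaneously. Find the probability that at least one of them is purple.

Use the complement: P(at least one purple) = 1 − P(no purple).
P(none) = C(14,6)/C(18,6) = 3003/18564.
So P = 1 − 3003/18564 = 57/68 ≈ 0.8382.

57/68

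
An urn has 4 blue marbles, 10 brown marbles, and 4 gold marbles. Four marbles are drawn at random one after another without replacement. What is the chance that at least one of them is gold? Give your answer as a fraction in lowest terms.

2059/3060

Use the complement: P(at least one gold) = 1 − P(no gold).
P(none) = C(14,4)/C(18,4) = 1001/3060.
So P = 1 − 1001/3060 = 2059/3060 ≈ 0.6729.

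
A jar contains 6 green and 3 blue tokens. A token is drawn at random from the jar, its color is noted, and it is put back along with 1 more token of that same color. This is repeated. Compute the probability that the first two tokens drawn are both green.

After a green draw the jar holds 7 green out of 10.
P = (6/9)·(7/10) = 7/15 ≈ 0.4667.

7/15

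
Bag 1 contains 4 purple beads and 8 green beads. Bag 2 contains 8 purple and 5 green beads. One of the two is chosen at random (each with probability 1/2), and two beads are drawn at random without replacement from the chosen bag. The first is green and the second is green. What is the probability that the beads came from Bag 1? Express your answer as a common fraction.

P(E | Bag 1) = 14/33; P(E | Bag 2) = 5/39.
P(E) = 1/2·14/33 + 1/2·5/39 = 79/286.
By Bayes' rule, P(Bag 1 | E) = 7/33 / 79/286 = 182/237 ≈ 0.7679.

182/237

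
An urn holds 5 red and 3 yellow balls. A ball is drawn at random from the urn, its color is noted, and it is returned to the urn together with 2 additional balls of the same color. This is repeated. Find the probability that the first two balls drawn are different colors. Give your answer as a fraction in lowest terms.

3/8

Either red then yellow, or yellow then red; after the first draw the total is 10.
P = (5/8)·(3/10) + (3/8)·(5/10) = 3/8 ≈ 0.3750.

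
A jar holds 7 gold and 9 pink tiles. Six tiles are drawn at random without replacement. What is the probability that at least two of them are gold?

503/572

Sum the hypergeometric tail for j = 2,…,6 gold tiles.
Favorable = C(7,2)·C(9,4) + C(7,3)·C(9,3) + C(7,4)·C(9,2) + C(7,5)·C(9,1) + C(7,6)·C(9,0) = 7042; total = C(16,6) = 8008.
P = 7042/8008 = 503/572 ≈ 0.8794.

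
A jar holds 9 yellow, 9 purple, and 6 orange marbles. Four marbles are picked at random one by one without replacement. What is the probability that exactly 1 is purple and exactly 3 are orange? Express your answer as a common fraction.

30/1771

Unordered draws without replacement: count favorable combinations over C(24,4).
Favorable = C(9,0) · C(9,1) · C(6,3) = 180; total = C(24,4) = 10626.
P = 180/10626 = 30/1771 ≈ 0.0169.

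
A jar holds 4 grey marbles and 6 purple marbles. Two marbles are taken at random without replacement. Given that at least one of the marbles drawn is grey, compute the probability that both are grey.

1/5

P(both grey) = C(4,2)/C(10,2) = 2/15; P(at least one grey) = 1 − C(6,2)/C(10,2) = 2/3.
Since 'both grey' ⊆ 'at least one grey', P(both | at least one) = 2/15 / 2/3 = 1/5 ≈ 0.2000.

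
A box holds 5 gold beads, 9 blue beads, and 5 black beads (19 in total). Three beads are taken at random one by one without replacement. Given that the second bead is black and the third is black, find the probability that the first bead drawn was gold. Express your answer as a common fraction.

5/17

P(first=gold and the second bead is black and the third is black) = (5/19)·(5/18)·(4/17) = 50/2907.
P(E) = Σ over first color = 50/2907 + 10/323 + 10/969 = 10/171.
By Bayes, P(first=gold | E) = 50/2907 / 10/171 = 5/17 ≈ 0.2941.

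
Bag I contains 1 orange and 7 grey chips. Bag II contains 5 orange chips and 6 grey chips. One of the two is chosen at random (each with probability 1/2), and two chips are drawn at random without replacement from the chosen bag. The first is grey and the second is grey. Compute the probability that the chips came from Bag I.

11/15

P(E | Bag I) = 3/4; P(E | Bag II) = 3/11.
P(E) = 1/2·3/4 + 1/2·3/11 = 45/88.
By Bayes' rule, P(Bag I | E) = 3/8 / 45/88 = 11/15 ≈ 0.7333.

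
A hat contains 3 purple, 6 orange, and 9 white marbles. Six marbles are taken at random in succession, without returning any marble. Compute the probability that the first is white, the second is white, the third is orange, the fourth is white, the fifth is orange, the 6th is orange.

1/221

Multiply the conditional probability of each draw in order, without replacement, so each draw removes one from its color and from the total.
P = (9/18) · (8/17) · (6/16) · (7/15) · (5/14) · (4/13) = 1/221 ≈ 0.0045.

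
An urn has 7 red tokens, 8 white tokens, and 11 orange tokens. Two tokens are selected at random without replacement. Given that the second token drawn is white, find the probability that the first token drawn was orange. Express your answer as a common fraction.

11/25

P(first=orange and the second token drawn is white) = (11/26)·(8/25) = 44/325.
P(the second token drawn is white) = Σ over first color = 28/325 + 28/325 + 44/325 = 4/13.
By Bayes, P(first=orange | the second token drawn is white) = 44/325 / 4/13 = 11/25 ≈ 0.4400.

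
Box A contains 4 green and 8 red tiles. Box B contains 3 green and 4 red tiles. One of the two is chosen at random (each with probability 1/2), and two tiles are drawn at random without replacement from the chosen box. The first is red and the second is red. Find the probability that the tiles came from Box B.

33/82

P(E | Box A) = 14/33; P(E | Box B) = 2/7.
P(E) = 1/2·14/33 + 1/2·2/7 = 82/231.
By Bayes' rule, P(Box B | E) = 1/7 / 82/231 = 33/82 ≈ 0.4024.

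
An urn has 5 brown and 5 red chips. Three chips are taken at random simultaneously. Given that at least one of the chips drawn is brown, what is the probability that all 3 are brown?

1/11

P(all 3 brown) = C(5,3)/C(10,3) = 1/12; P(at least one brown) = 1 − C(5,3)/C(10,3) = 11/12.
Since 'all 3 brown' ⊆ 'at least one brown', P(all 3 | at least one) = 1/12 / 11/12 = 1/11 ≈ 0.0909.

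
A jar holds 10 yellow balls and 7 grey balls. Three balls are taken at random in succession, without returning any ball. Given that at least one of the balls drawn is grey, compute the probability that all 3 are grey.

P(all 3 grey) = C(7,3)/C(17,3) = 7/136; P(at least one grey) = 1 − C(10,3)/C(17,3) = 14/17.
Since 'all 3 grey' ⊆ 'at least one grey', P(all 3 | at least one) = 7/136 / 14/17 = 1/16 ≈ 0.0625.

1/16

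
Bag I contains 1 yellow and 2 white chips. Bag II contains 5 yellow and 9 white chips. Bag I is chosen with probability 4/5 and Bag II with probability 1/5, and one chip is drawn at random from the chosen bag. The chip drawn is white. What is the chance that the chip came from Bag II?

P(white | Bag I) = 2/3; P(white | Bag II) = 9/14.
P(white) = 4/5·2/3 + 1/5·9/14 = 139/210.
By Bayes' rule, P(Bag II | white) = 9/70 / 139/210 = 27/139 ≈ 0.1942.

27/139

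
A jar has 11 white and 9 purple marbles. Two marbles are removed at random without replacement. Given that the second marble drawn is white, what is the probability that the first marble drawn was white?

10/19

P(first=white and the second marble drawn is white) = (11/20)·(10/19) = 11/38.
P(the second marble drawn is white) = Σ over first color = 11/38 + 99/380 = 11/20.
By Bayes, P(first=white | the second marble drawn is white) = 11/38 / 11/20 = 10/19 ≈ 0.5263.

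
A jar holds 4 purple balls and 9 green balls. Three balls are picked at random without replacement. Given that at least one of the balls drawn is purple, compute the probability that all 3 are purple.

2/101

P(all 3 purple) = C(4,3)/C(13,3) = 2/143; P(at least one purple) = 1 − C(9,3)/C(13,3) = 101/143.
Since 'all 3 purple' ⊆ 'at least one purple', P(all 3 | at least one) = 2/143 / 101/143 = 2/101 ≈ 0.0198.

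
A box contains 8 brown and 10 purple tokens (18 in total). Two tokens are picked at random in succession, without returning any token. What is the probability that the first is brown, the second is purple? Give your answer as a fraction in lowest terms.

Multiply the conditional probability of each draw in order, without replacement, so each draw removes one from its color and from the total.
P = (8/18) · (10/17) = 40/153 ≈ 0.2614.

40/153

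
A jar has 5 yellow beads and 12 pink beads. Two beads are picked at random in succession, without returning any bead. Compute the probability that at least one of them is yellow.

35/68

Use the complement: P(at least one yellow) = 1 − P(no yellow).
P(none) = C(12,2)/C(17,2) = 66/136.
So P = 1 − 66/136 = 35/68 ≈ 0.5147.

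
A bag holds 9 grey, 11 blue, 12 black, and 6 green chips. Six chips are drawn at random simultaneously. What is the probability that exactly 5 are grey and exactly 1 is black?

Unordered draws without replacement: count favorable combinations over C(38,6).
Favorable = C(9,5) · C(11,0) · C(12,1) · C(6,0) = 1512; total = C(38,6) = 2760681.
P = 1512/2760681 = 72/131461 ≈ 0.0005.

72/131461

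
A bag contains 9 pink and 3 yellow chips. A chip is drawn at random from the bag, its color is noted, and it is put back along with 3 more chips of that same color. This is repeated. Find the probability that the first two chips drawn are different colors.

Either yellow then pink, or pink then yellow; after the first draw the total is 15.
P = (3/12)·(9/15) + (9/12)·(3/15) = 3/10 ≈ 0.3000.

3/10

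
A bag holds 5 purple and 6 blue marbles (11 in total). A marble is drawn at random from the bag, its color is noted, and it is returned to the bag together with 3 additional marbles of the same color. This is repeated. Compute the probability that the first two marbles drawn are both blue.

After a blue draw the bag holds 9 blue out of 14.
P = (6/11)·(9/14) = 27/77 ≈ 0.3506.

27/77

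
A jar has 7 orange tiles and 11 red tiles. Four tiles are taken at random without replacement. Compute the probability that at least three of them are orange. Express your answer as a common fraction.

7/51

Sum the hypergeometric tail for j = 3,…,4 orange tiles.
Favorable = C(7,3)·C(11,1) + C(7,4)·C(11,0) = 420; total = C(18,4) = 3060.
P = 420/3060 = 7/51 ≈ 0.1373.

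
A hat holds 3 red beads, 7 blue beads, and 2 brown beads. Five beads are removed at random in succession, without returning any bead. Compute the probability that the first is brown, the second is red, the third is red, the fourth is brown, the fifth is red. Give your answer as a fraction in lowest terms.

Multiply the conditional probability of each draw in order, without replacement, so each draw removes one from its color and from the total.
P = (2/12) · (3/11) · (2/10) · (1/9) · (1/8) = 1/7920 ≈ 0.0001.

1/7920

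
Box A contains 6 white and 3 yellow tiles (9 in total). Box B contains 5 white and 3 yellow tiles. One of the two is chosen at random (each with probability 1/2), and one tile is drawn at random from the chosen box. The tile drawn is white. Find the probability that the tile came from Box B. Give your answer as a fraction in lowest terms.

P(white | Box A) = 2/3; P(white | Box B) = 5/8.
P(white) = 1/2·2/3 + 1/2·5/8 = 31/48.
By Bayes' rule, P(Box B | white) = 5/16 / 31/48 = 15/31 ≈ 0.4839.

15/31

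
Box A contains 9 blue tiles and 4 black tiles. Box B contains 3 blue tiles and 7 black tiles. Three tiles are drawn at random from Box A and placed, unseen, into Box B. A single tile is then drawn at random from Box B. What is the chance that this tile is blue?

66/169

Condition on how many of the transferred tiles are blue (from Box A: 9 blue of 13; then Box B has 13 total).
  0 blue: C(9,0)C(4,3)/C(13,3) = 2/143; then P = 3/13
  1 blue: C(9,1)C(4,2)/C(13,3) = 27/143; then P = 4/13
  2 blue: C(9,2)C(4,1)/C(13,3) = 72/143; then P = 5/13
  3 blue: C(9,3)C(4,0)/C(13,3) = 42/143; then P = 6/13
P(blue from Box B) = 66/169 ≈ 0.3905.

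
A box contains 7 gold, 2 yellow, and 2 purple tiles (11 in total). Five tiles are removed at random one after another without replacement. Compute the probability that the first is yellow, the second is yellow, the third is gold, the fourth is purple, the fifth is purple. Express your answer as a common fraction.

Multiply the conditional probability of each draw in order, without replacement, so each draw removes one from its color and from the total.
P = (2/11) · (1/10) · (7/9) · (2/8) · (1/7) = 1/1980 ≈ 0.0005.

1/1980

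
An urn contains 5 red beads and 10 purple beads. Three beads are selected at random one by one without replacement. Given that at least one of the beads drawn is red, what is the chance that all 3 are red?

2/67

P(all 3 red) = C(5,3)/C(15,3) = 2/91; P(at least one red) = 1 − C(10,3)/C(15,3) = 67/91.
Since 'all 3 red' ⊆ 'at least one red', P(all 3 | at least one) = 2/91 / 67/91 = 2/67 ≈ 0.0299.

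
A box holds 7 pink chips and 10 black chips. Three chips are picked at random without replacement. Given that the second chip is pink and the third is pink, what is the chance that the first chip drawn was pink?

P(first=pink and the second chip is pink and the third is pink) = (7/17)·(6/16)·(5/15) = 7/136.
P(E) = Σ over first color = 7/136 + 7/68 = 21/136.
By Bayes, P(first=pink | E) = 7/136 / 21/136 = 1/3 ≈ 0.3333.

1/3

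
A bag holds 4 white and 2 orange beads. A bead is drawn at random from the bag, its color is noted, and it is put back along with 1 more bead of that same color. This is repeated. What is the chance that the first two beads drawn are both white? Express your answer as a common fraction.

10/21

After a white draw the bag holds 5 white out of 7.
P = (4/6)·(5/7) = 10/21 ≈ 0.4762.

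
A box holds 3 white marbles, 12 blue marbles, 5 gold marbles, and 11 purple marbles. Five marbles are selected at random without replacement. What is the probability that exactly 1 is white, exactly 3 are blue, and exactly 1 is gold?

Unordered draws without replacement: count favorable combinations over C(31,5).
Favorable = C(3,1) · C(12,3) · C(5,1) · C(11,0) = 3300; total = C(31,5) = 169911.
P = 3300/169911 = 1100/56637 ≈ 0.0194.

1100/56637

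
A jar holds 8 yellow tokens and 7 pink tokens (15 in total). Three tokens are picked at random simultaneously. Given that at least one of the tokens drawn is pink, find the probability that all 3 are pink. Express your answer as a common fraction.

5/57

P(all 3 pink) = C(7,3)/C(15,3) = 1/13; P(at least one pink) = 1 − C(8,3)/C(15,3) = 57/65.
Since 'all 3 pink' ⊆ 'at least one pink', P(all 3 | at least one) = 1/13 / 57/65 = 5/57 ≈ 0.0877.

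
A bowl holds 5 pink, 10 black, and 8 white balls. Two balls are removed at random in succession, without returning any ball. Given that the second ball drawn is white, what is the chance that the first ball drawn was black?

5/11

P(first=black and the second ball drawn is white) = (10/23)·(8/22) = 40/253.
P(the second ball drawn is white) = Σ over first color = 20/253 + 40/253 + 28/253 = 8/23.
By Bayes, P(first=black | the second ball drawn is white) = 40/253 / 8/23 = 5/11 ≈ 0.4545.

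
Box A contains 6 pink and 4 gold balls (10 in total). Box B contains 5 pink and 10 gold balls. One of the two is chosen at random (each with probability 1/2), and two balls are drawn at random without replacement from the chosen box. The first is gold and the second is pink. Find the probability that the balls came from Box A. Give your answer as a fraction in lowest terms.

P(E | Box A) = 4/15; P(E | Box B) = 5/21.
P(E) = 1/2·4/15 + 1/2·5/21 = 53/210.
By Bayes' rule, P(Box A | E) = 2/15 / 53/210 = 28/53 ≈ 0.5283.

28/53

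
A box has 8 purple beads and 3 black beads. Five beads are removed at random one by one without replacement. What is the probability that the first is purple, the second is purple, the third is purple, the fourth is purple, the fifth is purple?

4/33

Multiply the conditional probability of each draw in order, without replacement, so each draw removes one from its color and from the total.
P = (8/11) · (7/10) · (6/9) · (5/8) · (4/7) = 4/33 ≈ 0.1212.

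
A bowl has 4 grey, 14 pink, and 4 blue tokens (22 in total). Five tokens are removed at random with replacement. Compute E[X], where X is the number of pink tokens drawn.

By linearity of expectation, E[X] = Σ P(draw i is pink); each independent draw has P(pink) = 14/22.
E[X] = 5 · 14/22 = 35/11 ≈ 3.1818.

35/11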